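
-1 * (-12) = 12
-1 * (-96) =96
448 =448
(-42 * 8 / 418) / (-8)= 21 / 209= 0.10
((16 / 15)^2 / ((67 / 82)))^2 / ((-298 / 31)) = -6830292992 / 33861088125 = -0.20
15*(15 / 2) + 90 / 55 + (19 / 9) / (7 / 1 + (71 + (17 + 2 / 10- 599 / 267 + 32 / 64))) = 1880073977 / 16468914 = 114.16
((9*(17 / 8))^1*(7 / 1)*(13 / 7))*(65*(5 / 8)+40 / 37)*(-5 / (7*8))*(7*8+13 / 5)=-7194382065 / 132608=-54253.00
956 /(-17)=-956 /17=-56.24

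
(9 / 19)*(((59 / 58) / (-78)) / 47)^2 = 3481 / 95444740144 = 0.00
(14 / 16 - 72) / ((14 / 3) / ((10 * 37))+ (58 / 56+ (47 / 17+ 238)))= -37579605 / 127764334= -0.29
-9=-9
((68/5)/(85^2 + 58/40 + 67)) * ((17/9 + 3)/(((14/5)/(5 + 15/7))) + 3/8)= 1540982/64328229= 0.02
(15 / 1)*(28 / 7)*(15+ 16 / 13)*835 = 10571100 / 13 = 813161.54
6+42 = 48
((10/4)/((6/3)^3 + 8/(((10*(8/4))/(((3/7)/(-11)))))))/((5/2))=385/3074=0.13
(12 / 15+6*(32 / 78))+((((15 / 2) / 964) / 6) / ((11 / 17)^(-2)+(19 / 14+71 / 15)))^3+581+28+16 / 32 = 219591759681239048761940223057 / 358364136614329952814922240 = 612.76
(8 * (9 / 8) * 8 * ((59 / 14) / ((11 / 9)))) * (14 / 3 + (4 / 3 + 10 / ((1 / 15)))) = 38728.52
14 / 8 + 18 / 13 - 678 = -674.87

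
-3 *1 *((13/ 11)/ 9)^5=-371293/ 3169966833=-0.00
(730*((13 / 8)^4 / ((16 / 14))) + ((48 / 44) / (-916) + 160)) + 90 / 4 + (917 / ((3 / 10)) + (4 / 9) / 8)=2857560581125 / 371441664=7693.16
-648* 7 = -4536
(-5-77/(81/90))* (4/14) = -1630/63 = -25.87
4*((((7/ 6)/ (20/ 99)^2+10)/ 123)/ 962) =30869/ 23665200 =0.00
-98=-98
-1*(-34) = 34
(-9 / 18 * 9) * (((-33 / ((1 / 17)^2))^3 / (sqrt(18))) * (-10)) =-13011477257295 * sqrt(2) / 2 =-9200503801887.84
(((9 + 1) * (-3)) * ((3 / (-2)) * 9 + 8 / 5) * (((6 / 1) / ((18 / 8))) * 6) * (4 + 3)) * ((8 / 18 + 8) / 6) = 506464 / 9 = 56273.78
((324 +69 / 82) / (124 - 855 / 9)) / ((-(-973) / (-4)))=-53274 / 1156897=-0.05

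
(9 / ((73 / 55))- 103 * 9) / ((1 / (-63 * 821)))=3474544248 / 73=47596496.55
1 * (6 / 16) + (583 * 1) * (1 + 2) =13995 / 8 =1749.38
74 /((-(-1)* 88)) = 37 /44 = 0.84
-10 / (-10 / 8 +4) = -40 / 11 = -3.64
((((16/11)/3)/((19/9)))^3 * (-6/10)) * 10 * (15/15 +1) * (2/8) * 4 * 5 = -6635520/9129329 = -0.73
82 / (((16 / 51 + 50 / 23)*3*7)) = 16031 / 10213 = 1.57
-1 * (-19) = 19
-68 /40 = -17 /10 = -1.70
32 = 32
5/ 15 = 0.33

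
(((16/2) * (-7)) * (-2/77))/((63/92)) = 1472/693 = 2.12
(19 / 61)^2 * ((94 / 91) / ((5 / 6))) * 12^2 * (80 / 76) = 6172416 / 338611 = 18.23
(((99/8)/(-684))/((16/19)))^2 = 121/262144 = 0.00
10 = 10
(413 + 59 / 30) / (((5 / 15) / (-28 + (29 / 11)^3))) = -160330671 / 13310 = -12045.88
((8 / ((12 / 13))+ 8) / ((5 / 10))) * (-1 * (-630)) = 21000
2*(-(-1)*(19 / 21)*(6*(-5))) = -380 / 7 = -54.29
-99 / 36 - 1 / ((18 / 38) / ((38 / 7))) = -3581 / 252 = -14.21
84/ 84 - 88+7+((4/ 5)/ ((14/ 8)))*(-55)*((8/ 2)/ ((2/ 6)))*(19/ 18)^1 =-398.48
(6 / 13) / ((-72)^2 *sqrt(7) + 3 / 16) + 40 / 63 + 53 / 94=884736 *sqrt(7) / 69561483251 + 493816969409345 / 411943103812422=1.20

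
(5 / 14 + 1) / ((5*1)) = 19 / 70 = 0.27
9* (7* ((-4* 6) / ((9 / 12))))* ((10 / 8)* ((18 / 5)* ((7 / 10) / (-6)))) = 5292 / 5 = 1058.40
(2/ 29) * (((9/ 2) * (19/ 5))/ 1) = 171/ 145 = 1.18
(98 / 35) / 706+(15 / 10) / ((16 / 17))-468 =-26342401 / 56480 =-466.40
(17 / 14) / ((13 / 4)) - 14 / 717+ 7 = 479833 / 65247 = 7.35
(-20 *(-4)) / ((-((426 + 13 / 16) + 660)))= -1280 / 17389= -0.07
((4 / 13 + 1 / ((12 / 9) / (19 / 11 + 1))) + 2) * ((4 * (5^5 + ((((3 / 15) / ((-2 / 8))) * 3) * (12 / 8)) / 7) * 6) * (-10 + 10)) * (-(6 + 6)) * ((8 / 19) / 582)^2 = 0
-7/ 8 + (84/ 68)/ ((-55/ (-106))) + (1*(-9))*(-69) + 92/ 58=135378027/ 216920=624.09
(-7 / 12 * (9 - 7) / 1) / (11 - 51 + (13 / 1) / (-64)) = 224 / 7719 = 0.03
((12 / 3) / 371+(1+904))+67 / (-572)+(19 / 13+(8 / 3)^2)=1744636591 / 1909908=913.47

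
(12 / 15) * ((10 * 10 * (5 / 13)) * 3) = 1200 / 13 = 92.31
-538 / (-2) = 269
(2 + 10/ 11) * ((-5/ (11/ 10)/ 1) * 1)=-1600/ 121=-13.22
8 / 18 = 4 / 9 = 0.44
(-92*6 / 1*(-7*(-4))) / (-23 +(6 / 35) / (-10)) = 676200 / 1007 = 671.50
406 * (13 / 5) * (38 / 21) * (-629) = -18022108 / 15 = -1201473.87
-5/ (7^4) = -5/ 2401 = -0.00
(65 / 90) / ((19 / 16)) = 104 / 171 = 0.61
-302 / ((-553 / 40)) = 21.84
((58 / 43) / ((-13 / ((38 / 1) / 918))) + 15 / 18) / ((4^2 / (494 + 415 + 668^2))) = 190224239323 / 8210592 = 23168.15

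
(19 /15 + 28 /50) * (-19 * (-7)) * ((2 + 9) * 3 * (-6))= -1202586 /25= -48103.44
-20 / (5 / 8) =-32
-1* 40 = -40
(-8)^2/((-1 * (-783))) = 64/783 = 0.08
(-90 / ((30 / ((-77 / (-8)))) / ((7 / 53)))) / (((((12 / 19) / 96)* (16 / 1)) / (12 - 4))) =-30723 / 106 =-289.84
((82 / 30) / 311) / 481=41 / 2243865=0.00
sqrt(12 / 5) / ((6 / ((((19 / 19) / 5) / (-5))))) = -sqrt(15) / 375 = -0.01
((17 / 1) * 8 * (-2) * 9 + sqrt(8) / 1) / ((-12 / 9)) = 1836 - 3 * sqrt(2) / 2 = 1833.88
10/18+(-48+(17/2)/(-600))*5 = -172451/720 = -239.52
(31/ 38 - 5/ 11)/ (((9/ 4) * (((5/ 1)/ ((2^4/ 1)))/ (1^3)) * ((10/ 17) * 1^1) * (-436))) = -10268/ 5125725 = -0.00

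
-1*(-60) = 60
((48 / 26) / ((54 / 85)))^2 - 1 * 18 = -130802 / 13689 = -9.56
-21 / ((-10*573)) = 7 / 1910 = 0.00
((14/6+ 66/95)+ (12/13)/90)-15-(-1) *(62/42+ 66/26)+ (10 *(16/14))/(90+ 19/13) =-80402278/10278905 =-7.82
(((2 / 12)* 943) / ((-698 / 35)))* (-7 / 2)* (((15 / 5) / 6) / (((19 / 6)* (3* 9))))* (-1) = -231035 / 1432296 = -0.16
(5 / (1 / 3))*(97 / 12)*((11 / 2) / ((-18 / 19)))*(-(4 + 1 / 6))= 2933.02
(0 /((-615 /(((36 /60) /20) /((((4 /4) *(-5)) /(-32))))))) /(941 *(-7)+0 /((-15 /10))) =0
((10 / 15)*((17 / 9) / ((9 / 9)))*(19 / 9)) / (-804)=-323 / 97686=-0.00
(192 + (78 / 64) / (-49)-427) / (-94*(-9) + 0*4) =-368519 / 1326528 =-0.28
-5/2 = -2.50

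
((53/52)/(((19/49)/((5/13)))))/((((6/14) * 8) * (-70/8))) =-2597/77064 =-0.03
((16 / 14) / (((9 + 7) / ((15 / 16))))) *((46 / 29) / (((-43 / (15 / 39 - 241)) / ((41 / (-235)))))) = -1106139 / 10666838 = -0.10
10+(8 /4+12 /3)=16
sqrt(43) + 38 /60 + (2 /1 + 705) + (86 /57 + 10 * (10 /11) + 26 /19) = sqrt(43) + 1503967 /2090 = 726.16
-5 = -5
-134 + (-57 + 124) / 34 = -4489 / 34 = -132.03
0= 0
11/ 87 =0.13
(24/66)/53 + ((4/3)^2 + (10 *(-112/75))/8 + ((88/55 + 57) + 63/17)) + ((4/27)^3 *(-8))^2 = 1194625273685608/19198622332395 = 62.22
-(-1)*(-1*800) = -800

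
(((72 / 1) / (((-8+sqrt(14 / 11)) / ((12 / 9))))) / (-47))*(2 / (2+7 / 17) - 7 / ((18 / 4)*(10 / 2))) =15296*sqrt(154) / 9972225+1346048 / 9972225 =0.15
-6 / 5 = -1.20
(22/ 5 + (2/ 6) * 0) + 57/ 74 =1913/ 370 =5.17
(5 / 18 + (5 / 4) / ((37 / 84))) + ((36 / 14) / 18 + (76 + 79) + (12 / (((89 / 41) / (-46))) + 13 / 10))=-98266754 / 1037295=-94.73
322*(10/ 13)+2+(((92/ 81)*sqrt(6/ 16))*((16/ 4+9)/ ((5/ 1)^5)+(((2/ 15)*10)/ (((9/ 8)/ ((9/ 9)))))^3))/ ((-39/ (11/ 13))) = 3246/ 13-25971937387*sqrt(6)/ 2526005503125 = 249.67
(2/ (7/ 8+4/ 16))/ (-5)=-16/ 45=-0.36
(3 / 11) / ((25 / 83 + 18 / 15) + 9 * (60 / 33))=1245 / 81553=0.02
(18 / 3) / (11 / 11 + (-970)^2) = 0.00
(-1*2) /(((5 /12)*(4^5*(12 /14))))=-7 /1280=-0.01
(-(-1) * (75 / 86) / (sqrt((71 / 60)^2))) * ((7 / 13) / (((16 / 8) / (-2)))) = -15750 / 39689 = -0.40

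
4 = 4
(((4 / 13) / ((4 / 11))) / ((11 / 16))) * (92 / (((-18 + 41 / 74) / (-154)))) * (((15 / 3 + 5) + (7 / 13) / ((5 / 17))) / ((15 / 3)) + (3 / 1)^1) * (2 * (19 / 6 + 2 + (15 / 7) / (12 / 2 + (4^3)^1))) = 6386046042112 / 114543975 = 55751.92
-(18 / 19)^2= -0.90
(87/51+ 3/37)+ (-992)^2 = 984065.79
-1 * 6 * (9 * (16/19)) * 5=-4320/19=-227.37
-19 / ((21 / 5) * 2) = -95 / 42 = -2.26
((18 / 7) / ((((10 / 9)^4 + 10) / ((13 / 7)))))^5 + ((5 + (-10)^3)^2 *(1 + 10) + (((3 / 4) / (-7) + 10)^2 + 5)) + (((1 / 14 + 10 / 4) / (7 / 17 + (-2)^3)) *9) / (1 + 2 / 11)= 2124717765467133188021452045396304169690283 / 195100509109683858557711920999550000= 10890375.30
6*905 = 5430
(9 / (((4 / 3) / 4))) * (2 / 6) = 9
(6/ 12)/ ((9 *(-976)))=-1/ 17568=-0.00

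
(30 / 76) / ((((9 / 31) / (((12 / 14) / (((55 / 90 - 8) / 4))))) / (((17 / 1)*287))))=-7778520 / 2527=-3078.16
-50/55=-10/11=-0.91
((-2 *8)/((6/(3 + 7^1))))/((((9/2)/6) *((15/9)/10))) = -640/3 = -213.33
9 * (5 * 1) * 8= 360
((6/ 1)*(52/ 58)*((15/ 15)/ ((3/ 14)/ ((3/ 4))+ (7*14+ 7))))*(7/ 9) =0.04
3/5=0.60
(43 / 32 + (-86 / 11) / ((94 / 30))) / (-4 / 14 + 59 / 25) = -3333575 / 6005472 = -0.56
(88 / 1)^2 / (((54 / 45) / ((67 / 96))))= 40535 / 9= 4503.89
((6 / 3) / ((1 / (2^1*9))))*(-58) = -2088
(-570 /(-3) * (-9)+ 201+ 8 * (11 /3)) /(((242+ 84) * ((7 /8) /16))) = -284096 /3423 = -83.00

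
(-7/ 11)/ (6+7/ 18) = -126/ 1265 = -0.10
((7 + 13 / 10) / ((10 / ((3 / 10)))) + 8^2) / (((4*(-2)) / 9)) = -578241 / 8000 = -72.28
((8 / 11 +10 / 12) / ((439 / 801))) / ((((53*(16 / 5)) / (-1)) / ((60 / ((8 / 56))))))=-14438025 / 2047496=-7.05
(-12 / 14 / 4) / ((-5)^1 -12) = 3 / 238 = 0.01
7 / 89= 0.08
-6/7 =-0.86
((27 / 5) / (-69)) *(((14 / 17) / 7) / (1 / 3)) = -54 / 1955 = -0.03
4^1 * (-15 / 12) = -5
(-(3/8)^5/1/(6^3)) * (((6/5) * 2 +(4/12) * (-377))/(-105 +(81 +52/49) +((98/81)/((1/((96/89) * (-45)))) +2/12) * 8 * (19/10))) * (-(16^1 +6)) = 798285411/7828555956224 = 0.00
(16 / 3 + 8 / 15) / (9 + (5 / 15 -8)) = 22 / 5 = 4.40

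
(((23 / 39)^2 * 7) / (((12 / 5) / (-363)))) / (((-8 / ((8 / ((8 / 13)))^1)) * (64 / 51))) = 476.83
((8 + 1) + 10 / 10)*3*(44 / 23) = 1320 / 23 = 57.39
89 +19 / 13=1176 / 13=90.46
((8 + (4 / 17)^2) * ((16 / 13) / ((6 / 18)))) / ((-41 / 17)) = -111744 / 9061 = -12.33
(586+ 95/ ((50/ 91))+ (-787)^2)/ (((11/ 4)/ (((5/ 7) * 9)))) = 15946146/ 11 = 1449649.64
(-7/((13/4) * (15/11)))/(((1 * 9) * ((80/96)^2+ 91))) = -1232/643695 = -0.00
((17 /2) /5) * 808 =6868 /5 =1373.60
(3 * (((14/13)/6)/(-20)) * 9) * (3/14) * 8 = -27/65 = -0.42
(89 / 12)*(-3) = -89 / 4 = -22.25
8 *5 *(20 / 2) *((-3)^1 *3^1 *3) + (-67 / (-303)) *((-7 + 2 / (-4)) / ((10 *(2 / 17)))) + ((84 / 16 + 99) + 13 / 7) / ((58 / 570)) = -1600649947 / 164024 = -9758.63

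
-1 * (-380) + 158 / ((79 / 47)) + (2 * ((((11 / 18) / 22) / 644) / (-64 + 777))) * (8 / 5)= 2448534691 / 5165685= 474.00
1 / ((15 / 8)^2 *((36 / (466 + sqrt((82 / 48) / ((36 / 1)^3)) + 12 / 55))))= sqrt(246) / 328050 + 410272 / 111375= 3.68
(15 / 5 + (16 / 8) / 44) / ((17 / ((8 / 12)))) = 67 / 561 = 0.12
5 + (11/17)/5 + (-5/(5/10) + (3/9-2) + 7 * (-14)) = -26657/255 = -104.54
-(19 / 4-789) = 784.25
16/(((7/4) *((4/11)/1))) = 176/7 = 25.14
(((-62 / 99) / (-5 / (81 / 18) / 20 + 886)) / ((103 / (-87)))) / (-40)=-2697 / 180679510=-0.00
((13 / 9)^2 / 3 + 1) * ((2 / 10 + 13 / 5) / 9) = 5768 / 10935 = 0.53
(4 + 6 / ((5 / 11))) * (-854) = -73444 / 5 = -14688.80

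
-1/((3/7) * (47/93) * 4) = -217/188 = -1.15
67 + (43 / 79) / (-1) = 5250 / 79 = 66.46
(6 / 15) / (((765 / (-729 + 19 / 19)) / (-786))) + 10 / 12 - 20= 238023 / 850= 280.03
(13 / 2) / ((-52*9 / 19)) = -19 / 72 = -0.26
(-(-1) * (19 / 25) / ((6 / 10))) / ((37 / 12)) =76 / 185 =0.41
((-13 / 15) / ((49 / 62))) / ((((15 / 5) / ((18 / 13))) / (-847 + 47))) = 19840 / 49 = 404.90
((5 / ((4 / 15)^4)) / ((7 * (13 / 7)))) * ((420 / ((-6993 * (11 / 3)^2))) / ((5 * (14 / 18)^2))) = -20503125 / 182518336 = -0.11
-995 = -995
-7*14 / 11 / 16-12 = -1105 / 88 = -12.56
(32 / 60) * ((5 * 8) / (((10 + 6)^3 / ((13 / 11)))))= 13 / 2112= 0.01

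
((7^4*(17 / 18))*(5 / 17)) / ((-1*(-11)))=12005 / 198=60.63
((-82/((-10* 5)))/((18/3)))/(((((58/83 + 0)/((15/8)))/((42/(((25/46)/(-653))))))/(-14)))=7513119579/14500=518146.18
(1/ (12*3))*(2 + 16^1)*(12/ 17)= 6/ 17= 0.35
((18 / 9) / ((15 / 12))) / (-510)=-4 / 1275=-0.00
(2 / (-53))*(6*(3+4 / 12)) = -40 / 53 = -0.75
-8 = -8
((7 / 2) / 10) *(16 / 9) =28 / 45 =0.62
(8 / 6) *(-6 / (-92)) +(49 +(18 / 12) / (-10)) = 22511 / 460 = 48.94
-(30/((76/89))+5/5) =-1373/38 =-36.13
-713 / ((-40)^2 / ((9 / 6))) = -2139 / 3200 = -0.67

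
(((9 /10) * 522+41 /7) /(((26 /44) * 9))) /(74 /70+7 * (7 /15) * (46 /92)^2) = 1465024 /30693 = 47.73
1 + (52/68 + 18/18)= 47/17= 2.76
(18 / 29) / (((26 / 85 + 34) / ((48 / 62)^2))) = 2720 / 250821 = 0.01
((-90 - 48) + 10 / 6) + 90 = -139 / 3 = -46.33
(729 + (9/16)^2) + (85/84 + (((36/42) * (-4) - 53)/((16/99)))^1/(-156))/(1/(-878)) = -148458455/69888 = -2124.23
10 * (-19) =-190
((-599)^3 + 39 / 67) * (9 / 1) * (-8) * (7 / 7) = 15474369486.09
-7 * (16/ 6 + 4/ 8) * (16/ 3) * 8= -8512/ 9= -945.78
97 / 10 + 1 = 107 / 10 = 10.70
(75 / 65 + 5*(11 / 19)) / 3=1000 / 741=1.35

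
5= 5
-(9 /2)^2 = -81 /4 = -20.25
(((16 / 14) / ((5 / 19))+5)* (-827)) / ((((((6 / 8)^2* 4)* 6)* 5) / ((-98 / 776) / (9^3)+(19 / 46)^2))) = -19.51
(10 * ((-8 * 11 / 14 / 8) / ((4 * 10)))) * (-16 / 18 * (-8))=-88 / 63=-1.40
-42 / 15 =-14 / 5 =-2.80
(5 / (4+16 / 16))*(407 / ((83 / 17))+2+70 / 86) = 307560 / 3569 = 86.18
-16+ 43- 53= -26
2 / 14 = 1 / 7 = 0.14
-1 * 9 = -9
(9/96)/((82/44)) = 0.05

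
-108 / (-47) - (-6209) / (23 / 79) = 23056501 / 1081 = 21328.86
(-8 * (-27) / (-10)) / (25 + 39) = -27 / 80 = -0.34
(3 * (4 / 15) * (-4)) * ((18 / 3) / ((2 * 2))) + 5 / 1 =1 / 5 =0.20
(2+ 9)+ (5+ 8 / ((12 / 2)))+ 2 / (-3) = 50 / 3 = 16.67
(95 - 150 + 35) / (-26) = 10 / 13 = 0.77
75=75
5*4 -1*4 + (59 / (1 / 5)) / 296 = 5031 / 296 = 17.00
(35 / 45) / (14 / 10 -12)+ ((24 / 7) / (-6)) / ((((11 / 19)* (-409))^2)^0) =-2153 / 3339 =-0.64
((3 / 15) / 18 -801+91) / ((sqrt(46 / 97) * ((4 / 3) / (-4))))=3093.00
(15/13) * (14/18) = 35/39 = 0.90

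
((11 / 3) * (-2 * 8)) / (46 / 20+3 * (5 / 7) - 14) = 12320 / 2007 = 6.14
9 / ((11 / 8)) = 72 / 11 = 6.55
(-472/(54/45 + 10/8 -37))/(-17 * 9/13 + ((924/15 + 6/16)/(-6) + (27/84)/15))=-206169600/333173251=-0.62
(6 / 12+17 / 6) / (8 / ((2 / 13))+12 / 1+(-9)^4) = 2 / 3975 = 0.00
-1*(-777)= 777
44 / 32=1.38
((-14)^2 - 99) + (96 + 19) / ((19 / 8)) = 2763 / 19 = 145.42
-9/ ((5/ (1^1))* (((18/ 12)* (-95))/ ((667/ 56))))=2001/ 13300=0.15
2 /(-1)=-2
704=704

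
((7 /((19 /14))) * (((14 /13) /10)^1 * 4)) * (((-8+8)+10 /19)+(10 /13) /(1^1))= 175616 /61009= 2.88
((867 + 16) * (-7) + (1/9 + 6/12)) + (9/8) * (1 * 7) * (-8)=-112381/18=-6243.39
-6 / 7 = -0.86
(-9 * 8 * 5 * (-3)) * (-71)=-76680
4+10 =14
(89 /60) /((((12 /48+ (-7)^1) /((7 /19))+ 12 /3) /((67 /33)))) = -41741 /198495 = -0.21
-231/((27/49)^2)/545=-1.40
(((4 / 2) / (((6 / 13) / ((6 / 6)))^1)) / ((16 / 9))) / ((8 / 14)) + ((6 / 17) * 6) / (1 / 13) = 34593 / 1088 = 31.80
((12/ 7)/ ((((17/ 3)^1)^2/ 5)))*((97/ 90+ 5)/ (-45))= -1094/ 30345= -0.04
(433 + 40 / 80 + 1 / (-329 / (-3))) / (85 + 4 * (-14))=285249 / 19082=14.95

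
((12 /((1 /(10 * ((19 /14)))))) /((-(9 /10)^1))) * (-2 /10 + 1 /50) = 228 /7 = 32.57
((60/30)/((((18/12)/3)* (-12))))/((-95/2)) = 0.01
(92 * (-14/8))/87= -161/87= -1.85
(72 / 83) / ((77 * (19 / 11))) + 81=894231 / 11039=81.01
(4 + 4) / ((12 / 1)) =2 / 3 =0.67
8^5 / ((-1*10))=-3276.80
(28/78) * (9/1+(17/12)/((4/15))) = 1603/312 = 5.14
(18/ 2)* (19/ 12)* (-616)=-8778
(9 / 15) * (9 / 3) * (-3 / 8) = -27 / 40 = -0.68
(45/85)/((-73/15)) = -135/1241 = -0.11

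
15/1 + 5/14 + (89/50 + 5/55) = 33164/1925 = 17.23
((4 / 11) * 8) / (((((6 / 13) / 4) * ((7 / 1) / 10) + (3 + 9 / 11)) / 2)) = 1.49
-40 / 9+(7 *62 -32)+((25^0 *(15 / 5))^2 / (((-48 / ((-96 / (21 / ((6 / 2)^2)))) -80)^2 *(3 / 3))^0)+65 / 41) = 150604 / 369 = 408.14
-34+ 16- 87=-105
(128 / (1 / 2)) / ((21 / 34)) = 8704 / 21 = 414.48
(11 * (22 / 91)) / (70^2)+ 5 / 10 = 55798 / 111475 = 0.50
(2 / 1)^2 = 4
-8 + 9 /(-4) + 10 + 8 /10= 11 /20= 0.55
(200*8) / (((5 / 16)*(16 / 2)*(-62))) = -320 / 31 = -10.32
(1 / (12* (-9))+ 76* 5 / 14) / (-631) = -20513 / 477036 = -0.04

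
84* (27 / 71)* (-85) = -2715.21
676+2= 678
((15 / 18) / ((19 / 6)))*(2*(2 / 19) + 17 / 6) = 1735 / 2166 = 0.80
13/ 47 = 0.28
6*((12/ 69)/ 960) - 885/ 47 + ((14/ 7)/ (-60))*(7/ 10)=-12227429/ 648600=-18.85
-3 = -3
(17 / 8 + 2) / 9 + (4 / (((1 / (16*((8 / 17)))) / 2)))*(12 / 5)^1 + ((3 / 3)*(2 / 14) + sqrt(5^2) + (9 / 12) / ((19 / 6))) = 40807271 / 271320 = 150.40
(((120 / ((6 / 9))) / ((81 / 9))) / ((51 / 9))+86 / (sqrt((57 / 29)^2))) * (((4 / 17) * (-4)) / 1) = -733088 / 16473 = -44.50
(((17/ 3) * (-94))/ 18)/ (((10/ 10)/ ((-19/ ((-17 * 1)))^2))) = -36.97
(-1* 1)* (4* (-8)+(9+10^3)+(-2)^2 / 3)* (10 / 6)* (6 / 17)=-29350 / 51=-575.49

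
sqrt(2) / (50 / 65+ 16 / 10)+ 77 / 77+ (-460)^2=65 * sqrt(2) / 154+ 211601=211601.60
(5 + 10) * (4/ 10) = 6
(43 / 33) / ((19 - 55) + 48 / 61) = -2623 / 70884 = -0.04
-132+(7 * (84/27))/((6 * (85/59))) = -297158/2295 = -129.48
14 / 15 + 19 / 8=3.31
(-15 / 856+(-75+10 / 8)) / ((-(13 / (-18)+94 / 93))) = 17617455 / 68908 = 255.67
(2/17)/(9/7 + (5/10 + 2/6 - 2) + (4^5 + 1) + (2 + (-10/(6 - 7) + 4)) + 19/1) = 84/756925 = 0.00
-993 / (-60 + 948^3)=-331 / 283990444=-0.00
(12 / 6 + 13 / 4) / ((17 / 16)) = 84 / 17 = 4.94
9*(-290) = -2610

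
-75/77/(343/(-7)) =75/3773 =0.02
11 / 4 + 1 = 15 / 4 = 3.75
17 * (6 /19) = 102 /19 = 5.37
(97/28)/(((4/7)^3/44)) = 816.92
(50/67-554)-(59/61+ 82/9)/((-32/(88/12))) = -972738115/1765584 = -550.94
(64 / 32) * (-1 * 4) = -8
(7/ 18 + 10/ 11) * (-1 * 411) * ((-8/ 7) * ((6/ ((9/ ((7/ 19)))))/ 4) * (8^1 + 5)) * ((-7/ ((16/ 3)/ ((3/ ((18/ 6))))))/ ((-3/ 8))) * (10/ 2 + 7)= 12816076/ 627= 20440.31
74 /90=0.82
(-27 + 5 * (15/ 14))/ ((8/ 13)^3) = -665691/ 7168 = -92.87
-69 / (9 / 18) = -138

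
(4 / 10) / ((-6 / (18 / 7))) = -6 / 35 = -0.17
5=5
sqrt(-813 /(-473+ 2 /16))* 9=18* sqrt(683462) /1261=11.80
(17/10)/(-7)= -17/70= -0.24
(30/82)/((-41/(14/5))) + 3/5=4833/8405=0.58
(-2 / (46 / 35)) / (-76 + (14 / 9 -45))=0.01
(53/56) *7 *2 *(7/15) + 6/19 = 6.50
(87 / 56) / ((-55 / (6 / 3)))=-87 / 1540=-0.06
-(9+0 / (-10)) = -9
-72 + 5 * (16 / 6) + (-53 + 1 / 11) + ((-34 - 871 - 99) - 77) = -39355 / 33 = -1192.58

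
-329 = -329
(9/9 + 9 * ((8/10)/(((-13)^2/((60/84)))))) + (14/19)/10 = 124086/112385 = 1.10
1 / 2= 0.50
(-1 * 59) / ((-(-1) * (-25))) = 59 / 25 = 2.36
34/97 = 0.35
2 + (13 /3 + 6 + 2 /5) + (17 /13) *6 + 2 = 4403 /195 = 22.58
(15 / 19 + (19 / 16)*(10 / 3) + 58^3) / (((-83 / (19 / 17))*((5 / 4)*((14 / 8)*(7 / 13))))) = -2230.58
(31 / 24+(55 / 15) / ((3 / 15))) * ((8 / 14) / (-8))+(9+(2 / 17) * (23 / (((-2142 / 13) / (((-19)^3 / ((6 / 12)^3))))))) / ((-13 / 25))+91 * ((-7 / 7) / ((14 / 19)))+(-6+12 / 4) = -7112607625 / 3787056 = -1878.14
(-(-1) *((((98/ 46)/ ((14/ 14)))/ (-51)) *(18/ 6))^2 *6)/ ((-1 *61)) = -14406/ 9325741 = -0.00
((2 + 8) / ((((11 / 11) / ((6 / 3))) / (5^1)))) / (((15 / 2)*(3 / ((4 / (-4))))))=-4.44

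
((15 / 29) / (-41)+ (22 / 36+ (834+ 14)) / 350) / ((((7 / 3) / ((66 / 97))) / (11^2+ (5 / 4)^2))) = 15589340129 / 180842144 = 86.20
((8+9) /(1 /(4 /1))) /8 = 17 /2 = 8.50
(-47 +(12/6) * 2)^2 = 1849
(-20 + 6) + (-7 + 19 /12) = -233 /12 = -19.42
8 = 8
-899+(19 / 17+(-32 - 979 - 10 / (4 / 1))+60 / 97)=-6301699 / 3298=-1910.76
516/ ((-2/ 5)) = -1290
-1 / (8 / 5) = -0.62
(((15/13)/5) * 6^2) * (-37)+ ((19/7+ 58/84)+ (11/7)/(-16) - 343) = -2826437/4368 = -647.08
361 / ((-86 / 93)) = -33573 / 86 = -390.38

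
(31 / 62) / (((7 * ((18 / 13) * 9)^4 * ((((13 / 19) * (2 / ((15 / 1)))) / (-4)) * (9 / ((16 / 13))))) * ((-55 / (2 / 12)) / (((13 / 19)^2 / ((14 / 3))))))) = 28561 / 5290097637132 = 0.00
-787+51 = -736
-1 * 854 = -854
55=55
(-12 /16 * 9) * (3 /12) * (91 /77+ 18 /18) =-81 /22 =-3.68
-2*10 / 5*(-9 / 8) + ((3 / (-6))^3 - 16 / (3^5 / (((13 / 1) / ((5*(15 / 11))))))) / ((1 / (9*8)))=-54833 / 4050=-13.54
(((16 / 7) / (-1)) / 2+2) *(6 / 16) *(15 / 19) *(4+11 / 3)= 1035 / 532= 1.95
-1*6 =-6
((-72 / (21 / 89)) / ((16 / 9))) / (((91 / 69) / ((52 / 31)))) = -331614 / 1519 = -218.31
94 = 94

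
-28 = -28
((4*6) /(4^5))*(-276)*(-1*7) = 1449 /32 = 45.28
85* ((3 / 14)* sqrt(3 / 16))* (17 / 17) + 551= 255* sqrt(3) / 56 + 551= 558.89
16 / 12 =4 / 3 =1.33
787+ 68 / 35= 27613 / 35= 788.94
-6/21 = -2/7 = -0.29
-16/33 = -0.48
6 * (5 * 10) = 300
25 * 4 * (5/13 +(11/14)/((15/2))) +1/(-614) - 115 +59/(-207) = -767386213/11565918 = -66.35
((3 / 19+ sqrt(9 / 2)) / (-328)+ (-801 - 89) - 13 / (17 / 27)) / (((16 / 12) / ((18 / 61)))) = -201.54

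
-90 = -90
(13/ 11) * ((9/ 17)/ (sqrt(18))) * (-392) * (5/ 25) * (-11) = 7644 * sqrt(2)/ 85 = 127.18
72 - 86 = -14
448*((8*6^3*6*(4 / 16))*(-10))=-11612160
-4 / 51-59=-3013 / 51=-59.08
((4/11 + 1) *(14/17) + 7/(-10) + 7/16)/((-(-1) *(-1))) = -12873/14960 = -0.86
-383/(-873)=383/873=0.44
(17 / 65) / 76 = 17 / 4940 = 0.00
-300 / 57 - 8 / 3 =-452 / 57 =-7.93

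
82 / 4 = 41 / 2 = 20.50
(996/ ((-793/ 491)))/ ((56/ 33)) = -4034547/ 11102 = -363.41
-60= -60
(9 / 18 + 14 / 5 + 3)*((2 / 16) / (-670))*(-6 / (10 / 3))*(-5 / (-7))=81 / 53600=0.00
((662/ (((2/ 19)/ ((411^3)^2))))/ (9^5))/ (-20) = -41581963960080001/ 1620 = -25667878987703.70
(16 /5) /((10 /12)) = 96 /25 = 3.84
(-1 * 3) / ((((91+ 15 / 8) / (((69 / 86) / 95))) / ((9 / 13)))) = -7452 / 39457015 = -0.00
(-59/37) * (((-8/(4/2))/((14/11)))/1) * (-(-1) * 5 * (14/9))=12980/333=38.98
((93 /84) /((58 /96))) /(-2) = -186 /203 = -0.92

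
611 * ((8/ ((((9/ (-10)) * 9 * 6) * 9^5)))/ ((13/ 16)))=-30080/ 14348907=-0.00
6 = 6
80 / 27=2.96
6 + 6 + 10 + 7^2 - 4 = 67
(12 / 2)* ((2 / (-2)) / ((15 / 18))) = -36 / 5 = -7.20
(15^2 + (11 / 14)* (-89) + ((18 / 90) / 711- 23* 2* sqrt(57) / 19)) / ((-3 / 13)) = -100332947 / 149310 + 598* sqrt(57) / 57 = -592.77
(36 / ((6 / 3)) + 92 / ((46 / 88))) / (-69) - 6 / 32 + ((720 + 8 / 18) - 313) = 1339523 / 3312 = 404.45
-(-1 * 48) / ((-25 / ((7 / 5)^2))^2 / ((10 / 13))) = 230496 / 1015625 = 0.23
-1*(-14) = 14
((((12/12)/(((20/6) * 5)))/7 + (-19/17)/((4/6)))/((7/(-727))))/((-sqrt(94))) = -17.87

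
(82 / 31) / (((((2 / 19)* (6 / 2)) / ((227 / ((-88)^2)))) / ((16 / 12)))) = 176833 / 540144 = 0.33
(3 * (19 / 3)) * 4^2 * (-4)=-1216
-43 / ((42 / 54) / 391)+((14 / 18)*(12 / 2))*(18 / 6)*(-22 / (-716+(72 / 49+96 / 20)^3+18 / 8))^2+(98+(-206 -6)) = -950058728793880733239315 / 43719689686619892967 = -21730.68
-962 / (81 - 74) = -962 / 7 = -137.43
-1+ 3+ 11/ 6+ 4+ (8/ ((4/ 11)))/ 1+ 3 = 197/ 6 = 32.83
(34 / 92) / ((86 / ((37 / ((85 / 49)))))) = 0.09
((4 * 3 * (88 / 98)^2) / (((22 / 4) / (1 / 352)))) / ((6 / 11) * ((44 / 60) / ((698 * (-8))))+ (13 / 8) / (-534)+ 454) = 89455680 / 8125904401741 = 0.00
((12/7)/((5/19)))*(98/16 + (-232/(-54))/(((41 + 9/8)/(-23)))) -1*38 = -2840899/212310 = -13.38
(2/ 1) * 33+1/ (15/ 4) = 994/ 15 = 66.27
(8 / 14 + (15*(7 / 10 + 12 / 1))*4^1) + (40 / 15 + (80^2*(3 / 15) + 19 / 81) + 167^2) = 16972846 / 567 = 29934.47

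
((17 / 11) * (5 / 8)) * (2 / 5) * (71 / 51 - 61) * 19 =-14440 / 33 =-437.58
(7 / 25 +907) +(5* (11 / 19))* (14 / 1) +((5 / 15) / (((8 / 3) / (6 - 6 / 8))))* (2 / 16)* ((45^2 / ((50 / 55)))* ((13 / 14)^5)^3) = 5447726757338251435213747 / 5404880119951418982400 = 1007.93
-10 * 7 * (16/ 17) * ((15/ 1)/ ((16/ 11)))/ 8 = -5775/ 68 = -84.93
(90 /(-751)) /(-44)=45 /16522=0.00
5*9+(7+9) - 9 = 52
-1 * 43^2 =-1849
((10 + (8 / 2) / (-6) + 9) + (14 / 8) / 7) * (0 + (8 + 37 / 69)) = 131347 / 828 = 158.63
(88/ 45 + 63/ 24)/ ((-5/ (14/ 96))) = -11543/ 86400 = -0.13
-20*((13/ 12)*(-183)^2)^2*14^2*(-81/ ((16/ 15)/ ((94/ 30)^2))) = 61546606777191627/ 16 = 3846662923574476.69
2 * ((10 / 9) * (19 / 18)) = 190 / 81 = 2.35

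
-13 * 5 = -65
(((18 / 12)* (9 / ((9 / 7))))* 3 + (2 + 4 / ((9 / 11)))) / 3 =691 / 54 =12.80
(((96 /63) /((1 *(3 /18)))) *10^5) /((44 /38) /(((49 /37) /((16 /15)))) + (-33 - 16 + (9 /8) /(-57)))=-102144000000 /5372293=-19013.11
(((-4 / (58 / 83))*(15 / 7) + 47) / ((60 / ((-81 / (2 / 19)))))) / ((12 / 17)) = -20497257 / 32480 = -631.07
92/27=3.41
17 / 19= 0.89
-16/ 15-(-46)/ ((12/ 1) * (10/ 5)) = 17/ 20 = 0.85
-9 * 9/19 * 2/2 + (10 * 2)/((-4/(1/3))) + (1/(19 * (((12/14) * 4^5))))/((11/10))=-3807197/642048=-5.93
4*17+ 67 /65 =4487 /65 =69.03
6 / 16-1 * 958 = -7661 / 8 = -957.62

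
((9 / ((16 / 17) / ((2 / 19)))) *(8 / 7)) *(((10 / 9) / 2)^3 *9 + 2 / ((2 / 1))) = 3502 / 1197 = 2.93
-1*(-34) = 34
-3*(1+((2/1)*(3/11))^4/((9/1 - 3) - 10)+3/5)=-4.73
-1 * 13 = -13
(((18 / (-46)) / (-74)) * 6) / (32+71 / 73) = 1971 / 2048357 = 0.00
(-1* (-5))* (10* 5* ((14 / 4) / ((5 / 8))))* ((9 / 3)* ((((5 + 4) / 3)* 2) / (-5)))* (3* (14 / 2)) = -105840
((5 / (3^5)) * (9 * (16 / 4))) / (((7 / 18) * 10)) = 0.19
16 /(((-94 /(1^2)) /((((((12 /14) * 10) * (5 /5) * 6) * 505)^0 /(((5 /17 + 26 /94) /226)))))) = -3842 /57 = -67.40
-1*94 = -94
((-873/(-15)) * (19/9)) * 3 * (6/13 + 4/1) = 106894/65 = 1644.52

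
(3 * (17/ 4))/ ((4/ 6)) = 19.12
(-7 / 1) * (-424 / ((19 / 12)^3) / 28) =183168 / 6859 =26.70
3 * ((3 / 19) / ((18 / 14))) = 7 / 19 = 0.37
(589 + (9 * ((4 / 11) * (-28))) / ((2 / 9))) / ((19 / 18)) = 34974 / 209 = 167.34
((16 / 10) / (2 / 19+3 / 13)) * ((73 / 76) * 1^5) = 1898 / 415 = 4.57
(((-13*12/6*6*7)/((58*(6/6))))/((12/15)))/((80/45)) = -12285/928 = -13.24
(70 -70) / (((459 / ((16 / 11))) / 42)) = 0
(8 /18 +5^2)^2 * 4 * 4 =839056 /81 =10358.72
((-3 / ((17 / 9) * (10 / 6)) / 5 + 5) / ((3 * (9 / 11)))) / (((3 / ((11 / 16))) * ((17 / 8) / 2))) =247324 / 585225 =0.42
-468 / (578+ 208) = -78 / 131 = -0.60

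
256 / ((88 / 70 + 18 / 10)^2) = 313600 / 11449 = 27.39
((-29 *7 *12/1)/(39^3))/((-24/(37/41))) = 7511/4864158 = 0.00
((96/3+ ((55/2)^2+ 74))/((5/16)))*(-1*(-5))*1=13796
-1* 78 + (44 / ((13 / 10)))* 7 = 2066 / 13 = 158.92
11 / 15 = 0.73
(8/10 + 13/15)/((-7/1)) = -0.24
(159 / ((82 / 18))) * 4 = 5724 / 41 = 139.61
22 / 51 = 0.43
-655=-655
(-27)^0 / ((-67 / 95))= -95 / 67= -1.42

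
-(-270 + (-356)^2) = -126466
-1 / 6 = -0.17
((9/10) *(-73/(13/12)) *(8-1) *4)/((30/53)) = -974988/325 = -2999.96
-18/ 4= -9/ 2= -4.50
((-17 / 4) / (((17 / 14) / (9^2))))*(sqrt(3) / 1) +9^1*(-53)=-968.04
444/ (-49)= -444/ 49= -9.06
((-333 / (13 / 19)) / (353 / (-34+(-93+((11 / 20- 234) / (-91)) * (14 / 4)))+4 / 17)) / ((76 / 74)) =12854585547 / 74750936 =171.97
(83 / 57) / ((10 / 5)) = 83 / 114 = 0.73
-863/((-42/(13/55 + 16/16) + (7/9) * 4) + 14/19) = 5017482/175133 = 28.65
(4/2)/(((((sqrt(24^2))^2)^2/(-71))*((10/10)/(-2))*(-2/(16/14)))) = -71/145152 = -0.00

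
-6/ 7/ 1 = -0.86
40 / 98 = 20 / 49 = 0.41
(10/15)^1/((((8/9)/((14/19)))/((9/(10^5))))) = 0.00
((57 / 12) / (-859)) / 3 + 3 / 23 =30487 / 237084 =0.13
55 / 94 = 0.59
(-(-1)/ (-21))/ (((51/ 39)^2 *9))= -169/ 54621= -0.00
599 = 599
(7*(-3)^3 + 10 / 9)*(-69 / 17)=38893 / 51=762.61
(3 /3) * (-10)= -10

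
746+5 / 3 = 2243 / 3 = 747.67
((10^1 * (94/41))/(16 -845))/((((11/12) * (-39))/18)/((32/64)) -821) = 33840/1009439311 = 0.00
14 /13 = 1.08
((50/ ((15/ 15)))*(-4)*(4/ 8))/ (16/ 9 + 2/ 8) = -3600/ 73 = -49.32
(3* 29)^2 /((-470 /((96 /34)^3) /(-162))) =58726.30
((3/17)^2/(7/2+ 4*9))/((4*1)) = 9/45662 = 0.00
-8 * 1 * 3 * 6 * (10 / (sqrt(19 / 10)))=-1440 * sqrt(190) / 19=-1044.69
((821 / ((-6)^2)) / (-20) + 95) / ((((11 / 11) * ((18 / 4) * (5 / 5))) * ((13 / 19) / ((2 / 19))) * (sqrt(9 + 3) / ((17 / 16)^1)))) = 1148843 * sqrt(3) / 2021760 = 0.98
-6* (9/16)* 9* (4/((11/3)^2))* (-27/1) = 59049/242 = 244.00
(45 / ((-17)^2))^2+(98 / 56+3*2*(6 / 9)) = 5.77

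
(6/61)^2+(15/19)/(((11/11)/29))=1619319/70699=22.90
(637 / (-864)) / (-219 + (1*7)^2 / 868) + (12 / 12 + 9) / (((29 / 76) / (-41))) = -1074.48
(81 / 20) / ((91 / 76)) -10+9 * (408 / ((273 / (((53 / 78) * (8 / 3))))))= 105017 / 5915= 17.75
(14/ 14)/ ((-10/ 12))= -6/ 5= -1.20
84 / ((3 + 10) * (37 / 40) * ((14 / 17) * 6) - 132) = -4760 / 4113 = -1.16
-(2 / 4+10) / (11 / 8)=-84 / 11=-7.64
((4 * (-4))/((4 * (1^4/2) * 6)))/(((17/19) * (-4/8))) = 152/51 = 2.98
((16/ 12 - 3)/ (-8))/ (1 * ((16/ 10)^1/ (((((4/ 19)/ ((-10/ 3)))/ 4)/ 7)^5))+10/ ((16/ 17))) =-81/ 10653643748603869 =-0.00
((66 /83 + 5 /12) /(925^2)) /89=1207 /75846022500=0.00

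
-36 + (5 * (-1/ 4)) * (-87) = 291/ 4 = 72.75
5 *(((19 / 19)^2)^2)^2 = 5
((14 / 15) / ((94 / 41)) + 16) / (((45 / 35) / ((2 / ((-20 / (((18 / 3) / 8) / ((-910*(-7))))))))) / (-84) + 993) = 11567 / 1616565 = 0.01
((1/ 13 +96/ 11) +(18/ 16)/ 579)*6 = 5832975/ 110396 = 52.84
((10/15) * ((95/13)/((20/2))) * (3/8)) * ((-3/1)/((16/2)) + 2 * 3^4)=24567/832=29.53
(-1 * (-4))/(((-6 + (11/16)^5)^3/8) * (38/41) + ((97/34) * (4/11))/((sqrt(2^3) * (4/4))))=-115773161629615658422279775049597136280748032000/669909896431394843480676056901379719943821641993- 1296971736983266948488647189883542758844530688 * sqrt(2)/669909896431394843480676056901379719943821641993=-0.18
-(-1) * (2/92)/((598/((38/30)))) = 19/412620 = 0.00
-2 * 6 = -12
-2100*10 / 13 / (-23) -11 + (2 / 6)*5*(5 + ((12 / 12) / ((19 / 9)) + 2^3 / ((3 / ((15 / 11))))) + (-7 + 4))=13013912 / 187473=69.42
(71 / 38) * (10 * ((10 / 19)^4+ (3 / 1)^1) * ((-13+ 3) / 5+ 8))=854051190 / 2476099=344.92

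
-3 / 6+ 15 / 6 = 2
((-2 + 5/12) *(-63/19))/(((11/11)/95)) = 498.75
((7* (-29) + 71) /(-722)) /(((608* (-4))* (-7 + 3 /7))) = 231 /20192896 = 0.00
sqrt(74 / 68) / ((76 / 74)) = 37* sqrt(1258) / 1292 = 1.02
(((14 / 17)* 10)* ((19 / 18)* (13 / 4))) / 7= 1235 / 306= 4.04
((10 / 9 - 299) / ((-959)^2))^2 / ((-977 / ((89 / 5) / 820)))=-13055321 / 5600693262410511300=-0.00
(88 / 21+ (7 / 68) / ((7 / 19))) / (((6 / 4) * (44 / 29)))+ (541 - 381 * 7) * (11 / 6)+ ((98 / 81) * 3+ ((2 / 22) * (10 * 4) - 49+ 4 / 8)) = -1113145211 / 282744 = -3936.94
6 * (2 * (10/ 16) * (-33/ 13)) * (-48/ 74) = 5940/ 481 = 12.35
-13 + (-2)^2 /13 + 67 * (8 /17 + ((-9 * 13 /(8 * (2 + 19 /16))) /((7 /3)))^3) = -10747373683 /21907067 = -490.59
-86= -86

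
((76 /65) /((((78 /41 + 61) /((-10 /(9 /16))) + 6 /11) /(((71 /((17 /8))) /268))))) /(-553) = 155750144 /1768347193431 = 0.00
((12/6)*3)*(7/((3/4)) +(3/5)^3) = 57.30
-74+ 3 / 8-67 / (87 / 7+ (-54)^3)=-649169077 / 8817288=-73.62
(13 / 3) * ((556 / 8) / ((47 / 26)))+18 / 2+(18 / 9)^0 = 24901 / 141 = 176.60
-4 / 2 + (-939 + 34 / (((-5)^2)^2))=-588091 / 625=-940.95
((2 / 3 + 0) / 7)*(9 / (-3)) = -2 / 7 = -0.29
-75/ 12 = -25/ 4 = -6.25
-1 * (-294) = 294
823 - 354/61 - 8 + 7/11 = 543398/671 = 809.83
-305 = -305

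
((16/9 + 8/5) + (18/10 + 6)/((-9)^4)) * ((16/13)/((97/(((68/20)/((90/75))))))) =5025064/41367105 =0.12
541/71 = 7.62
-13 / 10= -1.30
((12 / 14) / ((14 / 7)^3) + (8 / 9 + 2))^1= 755 / 252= 3.00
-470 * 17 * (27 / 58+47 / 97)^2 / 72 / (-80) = 22826650975 / 18231480576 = 1.25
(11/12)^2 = 121/144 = 0.84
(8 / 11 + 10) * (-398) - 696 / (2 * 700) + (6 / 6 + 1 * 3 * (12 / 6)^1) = -8206182 / 1925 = -4262.95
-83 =-83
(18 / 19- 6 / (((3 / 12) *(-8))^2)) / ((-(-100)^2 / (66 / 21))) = 0.00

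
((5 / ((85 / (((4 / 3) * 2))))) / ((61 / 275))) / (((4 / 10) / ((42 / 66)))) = 1.13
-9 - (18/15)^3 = -1341/125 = -10.73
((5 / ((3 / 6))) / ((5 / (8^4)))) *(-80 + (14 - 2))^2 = 37879808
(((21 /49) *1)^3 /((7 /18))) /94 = 243 /112847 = 0.00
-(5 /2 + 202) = -204.50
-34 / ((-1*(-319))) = -34 / 319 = -0.11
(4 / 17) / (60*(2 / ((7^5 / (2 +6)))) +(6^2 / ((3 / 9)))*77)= 16807 / 594013881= 0.00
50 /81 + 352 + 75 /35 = 201149 /567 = 354.76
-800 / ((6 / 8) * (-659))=3200 / 1977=1.62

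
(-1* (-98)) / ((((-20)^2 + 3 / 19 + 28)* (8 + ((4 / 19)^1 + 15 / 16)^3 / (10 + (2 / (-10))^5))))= 1634694312108032 / 58215934791392255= 0.03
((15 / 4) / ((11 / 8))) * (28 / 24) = 3.18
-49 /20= -2.45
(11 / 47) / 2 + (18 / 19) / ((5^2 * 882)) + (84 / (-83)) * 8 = -1448977323 / 181591550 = -7.98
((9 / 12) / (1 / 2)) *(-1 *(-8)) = 12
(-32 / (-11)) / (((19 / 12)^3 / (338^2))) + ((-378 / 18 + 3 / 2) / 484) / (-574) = 319096236414189 / 3811079888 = 83728.56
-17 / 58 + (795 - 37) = 43947 / 58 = 757.71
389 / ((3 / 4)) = 1556 / 3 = 518.67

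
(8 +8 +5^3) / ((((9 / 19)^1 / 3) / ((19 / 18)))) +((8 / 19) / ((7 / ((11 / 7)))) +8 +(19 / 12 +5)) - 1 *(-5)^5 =136821997 / 33516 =4082.29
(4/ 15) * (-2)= -8/ 15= -0.53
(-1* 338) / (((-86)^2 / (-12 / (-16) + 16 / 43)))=-0.05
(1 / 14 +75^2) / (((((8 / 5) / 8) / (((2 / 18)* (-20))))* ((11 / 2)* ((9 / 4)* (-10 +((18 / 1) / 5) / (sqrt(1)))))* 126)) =9843875 / 1571724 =6.26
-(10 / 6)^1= -5 / 3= -1.67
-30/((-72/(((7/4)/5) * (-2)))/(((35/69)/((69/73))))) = -17885/114264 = -0.16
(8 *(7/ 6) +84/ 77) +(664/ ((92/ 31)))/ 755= 10.72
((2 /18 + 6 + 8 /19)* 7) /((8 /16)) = 15638 /171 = 91.45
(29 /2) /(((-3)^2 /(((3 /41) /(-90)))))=-29 /22140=-0.00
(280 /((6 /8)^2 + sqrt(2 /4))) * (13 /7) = -74880 /47 + 66560 * sqrt(2) /47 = 409.58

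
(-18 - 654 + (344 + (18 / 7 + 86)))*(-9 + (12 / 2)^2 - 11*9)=120672 / 7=17238.86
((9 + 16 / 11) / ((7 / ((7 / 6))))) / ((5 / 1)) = 23 / 66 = 0.35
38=38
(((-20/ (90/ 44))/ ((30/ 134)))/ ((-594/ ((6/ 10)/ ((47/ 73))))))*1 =19564/ 285525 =0.07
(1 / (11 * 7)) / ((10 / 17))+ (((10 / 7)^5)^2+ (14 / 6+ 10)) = 4451732297387 / 93216832170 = 47.76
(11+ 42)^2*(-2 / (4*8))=-2809 / 16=-175.56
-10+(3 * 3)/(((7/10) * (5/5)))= 20/7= 2.86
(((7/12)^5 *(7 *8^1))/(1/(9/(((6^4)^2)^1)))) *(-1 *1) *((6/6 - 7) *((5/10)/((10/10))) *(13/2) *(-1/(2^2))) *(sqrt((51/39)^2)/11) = -2000033/170272751616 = -0.00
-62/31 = -2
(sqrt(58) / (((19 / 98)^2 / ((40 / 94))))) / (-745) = -38416 *sqrt(58) / 2528083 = -0.12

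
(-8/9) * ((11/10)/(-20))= 11/225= 0.05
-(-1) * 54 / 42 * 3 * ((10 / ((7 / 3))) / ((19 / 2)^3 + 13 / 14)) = 1296 / 67291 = 0.02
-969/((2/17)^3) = -4760697/8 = -595087.12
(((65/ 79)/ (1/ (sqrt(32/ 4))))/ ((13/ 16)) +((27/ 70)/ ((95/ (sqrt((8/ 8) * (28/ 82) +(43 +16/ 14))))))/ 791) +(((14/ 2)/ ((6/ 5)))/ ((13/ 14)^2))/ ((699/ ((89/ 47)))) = 27 * sqrt(3664129)/ 1509663050 +305270/ 16656471 +160 * sqrt(2)/ 79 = 2.88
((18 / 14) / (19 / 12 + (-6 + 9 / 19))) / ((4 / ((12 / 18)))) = -342 / 6293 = -0.05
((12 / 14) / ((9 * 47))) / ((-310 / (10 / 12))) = -1 / 183582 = -0.00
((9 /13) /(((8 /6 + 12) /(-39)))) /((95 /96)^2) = -93312 /45125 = -2.07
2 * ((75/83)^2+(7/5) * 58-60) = 1516718/34445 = 44.03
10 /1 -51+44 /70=-1413 /35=-40.37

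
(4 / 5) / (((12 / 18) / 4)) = 24 / 5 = 4.80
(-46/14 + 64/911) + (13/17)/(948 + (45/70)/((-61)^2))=-17210593759091/5353791582489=-3.21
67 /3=22.33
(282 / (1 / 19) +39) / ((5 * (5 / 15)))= 16191 / 5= 3238.20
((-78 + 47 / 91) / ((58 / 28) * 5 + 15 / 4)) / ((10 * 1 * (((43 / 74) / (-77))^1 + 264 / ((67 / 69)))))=-0.00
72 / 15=24 / 5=4.80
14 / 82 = 7 / 41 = 0.17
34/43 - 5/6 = -11/258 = -0.04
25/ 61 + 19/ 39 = 2134/ 2379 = 0.90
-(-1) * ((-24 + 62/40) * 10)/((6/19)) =-8531/12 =-710.92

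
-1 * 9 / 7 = -9 / 7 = -1.29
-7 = -7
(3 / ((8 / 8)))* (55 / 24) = 55 / 8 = 6.88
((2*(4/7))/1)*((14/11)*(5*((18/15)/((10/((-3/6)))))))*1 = -24/55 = -0.44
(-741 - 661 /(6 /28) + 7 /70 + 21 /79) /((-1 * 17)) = 225.02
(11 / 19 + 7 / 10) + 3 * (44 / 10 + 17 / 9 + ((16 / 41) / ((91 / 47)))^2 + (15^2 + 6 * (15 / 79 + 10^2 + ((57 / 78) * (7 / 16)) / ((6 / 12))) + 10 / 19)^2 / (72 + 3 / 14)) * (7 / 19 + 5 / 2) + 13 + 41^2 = 16182205619031914326170029 / 192782060335939663680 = 83940.41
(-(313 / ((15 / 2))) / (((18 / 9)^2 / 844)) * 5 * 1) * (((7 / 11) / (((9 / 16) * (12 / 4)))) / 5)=-14793632 / 4455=-3320.68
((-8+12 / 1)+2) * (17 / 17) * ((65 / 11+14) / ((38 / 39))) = 25623 / 209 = 122.60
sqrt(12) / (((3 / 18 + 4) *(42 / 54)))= 1.07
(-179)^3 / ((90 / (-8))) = 22941356 / 45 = 509807.91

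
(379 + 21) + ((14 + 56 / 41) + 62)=19572 / 41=477.37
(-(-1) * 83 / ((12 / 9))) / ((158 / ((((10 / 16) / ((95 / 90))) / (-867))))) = -3735 / 13881248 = -0.00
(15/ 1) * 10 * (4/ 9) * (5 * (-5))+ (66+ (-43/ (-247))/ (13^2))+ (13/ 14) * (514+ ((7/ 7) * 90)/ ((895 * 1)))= -176257067797/ 156911937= -1123.29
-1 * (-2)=2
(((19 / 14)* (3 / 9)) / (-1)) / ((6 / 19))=-361 / 252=-1.43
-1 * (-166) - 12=154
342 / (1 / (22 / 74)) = 3762 / 37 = 101.68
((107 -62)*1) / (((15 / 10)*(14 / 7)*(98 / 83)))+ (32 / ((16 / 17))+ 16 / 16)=47.70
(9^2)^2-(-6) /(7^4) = 15752967 /2401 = 6561.00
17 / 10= 1.70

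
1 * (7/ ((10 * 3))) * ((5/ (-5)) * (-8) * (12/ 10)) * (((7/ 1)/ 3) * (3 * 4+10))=8624/ 75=114.99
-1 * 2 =-2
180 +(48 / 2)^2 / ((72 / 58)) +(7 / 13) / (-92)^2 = 70860615 / 110032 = 644.00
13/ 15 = 0.87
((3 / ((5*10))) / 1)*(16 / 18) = 4 / 75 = 0.05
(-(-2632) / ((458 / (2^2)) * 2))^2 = 132.10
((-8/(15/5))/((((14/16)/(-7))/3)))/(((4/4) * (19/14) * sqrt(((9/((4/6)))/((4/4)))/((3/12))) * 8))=56 * sqrt(6)/171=0.80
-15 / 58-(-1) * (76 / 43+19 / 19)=6257 / 2494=2.51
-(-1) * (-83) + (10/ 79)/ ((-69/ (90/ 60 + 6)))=-150836/ 1817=-83.01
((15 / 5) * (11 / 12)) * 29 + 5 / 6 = 967 / 12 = 80.58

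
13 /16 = 0.81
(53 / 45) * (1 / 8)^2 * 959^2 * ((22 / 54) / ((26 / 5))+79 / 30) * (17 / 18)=3943462452979 / 90979200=43344.66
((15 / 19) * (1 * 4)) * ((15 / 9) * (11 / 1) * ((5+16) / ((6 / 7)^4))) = 4621925 / 2052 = 2252.40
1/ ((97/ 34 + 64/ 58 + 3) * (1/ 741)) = 38454/ 361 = 106.52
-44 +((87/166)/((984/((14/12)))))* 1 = -14374069/326688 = -44.00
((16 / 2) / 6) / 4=1 / 3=0.33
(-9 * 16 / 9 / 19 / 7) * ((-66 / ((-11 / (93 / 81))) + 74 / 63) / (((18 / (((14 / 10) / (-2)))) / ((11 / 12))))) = 5588 / 161595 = 0.03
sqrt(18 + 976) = sqrt(994) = 31.53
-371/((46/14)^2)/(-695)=0.05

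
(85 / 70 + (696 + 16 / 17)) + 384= 257553 / 238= 1082.16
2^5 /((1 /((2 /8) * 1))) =8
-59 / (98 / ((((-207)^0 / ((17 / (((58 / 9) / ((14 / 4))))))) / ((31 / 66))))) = -75284 / 542283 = -0.14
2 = 2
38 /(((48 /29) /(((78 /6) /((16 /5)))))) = 35815 /384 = 93.27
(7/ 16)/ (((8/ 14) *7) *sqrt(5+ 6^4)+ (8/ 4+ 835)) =5859/ 10876048 - 7 *sqrt(1301)/ 2719012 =0.00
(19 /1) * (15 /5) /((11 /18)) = 1026 /11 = 93.27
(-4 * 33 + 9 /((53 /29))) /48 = -2245 /848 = -2.65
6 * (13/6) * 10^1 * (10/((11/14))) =18200/11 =1654.55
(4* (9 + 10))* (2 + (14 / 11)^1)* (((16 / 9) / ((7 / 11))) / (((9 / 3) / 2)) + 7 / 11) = 1579280 / 2541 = 621.52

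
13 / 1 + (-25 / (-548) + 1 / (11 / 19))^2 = 586590161 / 36336784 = 16.14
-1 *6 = -6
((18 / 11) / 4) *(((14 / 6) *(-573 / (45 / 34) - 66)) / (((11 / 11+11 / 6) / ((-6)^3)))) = 33947424 / 935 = 36307.41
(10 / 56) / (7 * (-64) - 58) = -5 / 14168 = -0.00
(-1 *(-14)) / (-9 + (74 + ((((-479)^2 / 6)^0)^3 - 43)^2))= 14 / 1829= 0.01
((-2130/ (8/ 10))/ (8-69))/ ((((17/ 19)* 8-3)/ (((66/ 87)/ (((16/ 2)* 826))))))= 1112925/ 923474608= 0.00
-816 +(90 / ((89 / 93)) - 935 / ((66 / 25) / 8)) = -949262 / 267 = -3555.29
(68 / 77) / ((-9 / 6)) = -136 / 231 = -0.59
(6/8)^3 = 27/64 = 0.42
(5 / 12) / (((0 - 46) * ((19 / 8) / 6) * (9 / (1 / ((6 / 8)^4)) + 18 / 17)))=-43520 / 7429437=-0.01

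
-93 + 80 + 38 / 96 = -605 / 48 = -12.60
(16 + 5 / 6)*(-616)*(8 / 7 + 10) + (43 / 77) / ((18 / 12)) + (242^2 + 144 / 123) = -56978.46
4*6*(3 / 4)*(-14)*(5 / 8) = -315 / 2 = -157.50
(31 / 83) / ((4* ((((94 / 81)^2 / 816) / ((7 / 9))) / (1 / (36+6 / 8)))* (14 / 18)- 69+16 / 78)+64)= -179797644 / 2191428997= -0.08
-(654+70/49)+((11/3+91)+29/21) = -11747/21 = -559.38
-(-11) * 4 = 44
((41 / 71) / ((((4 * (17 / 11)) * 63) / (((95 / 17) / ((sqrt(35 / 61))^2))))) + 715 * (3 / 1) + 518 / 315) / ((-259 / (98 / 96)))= -129499043407 / 15305532480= -8.46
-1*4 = -4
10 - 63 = -53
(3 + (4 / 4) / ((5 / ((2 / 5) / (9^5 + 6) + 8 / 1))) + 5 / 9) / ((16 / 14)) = 79921121 / 17716500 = 4.51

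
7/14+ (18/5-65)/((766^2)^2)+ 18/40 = 1635342366489/1721413017680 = 0.95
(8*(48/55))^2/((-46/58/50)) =-8552448/2783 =-3073.10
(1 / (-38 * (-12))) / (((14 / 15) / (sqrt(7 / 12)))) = 5 * sqrt(21) / 12768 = 0.00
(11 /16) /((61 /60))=165 /244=0.68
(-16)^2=256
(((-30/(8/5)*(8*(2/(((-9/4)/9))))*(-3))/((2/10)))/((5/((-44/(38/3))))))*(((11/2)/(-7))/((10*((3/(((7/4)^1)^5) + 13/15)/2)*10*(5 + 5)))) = -94128804/5026849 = -18.73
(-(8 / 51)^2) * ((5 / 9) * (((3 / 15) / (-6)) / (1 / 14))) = 0.01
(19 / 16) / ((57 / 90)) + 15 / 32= 75 / 32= 2.34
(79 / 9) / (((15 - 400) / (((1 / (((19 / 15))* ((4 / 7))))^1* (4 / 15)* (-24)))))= 632 / 3135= 0.20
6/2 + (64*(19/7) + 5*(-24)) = 397/7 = 56.71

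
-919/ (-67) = 13.72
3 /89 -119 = -118.97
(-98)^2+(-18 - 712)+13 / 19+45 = 8919.68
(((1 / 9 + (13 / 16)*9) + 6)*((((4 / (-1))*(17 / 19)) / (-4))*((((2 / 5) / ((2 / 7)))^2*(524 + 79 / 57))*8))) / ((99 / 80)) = 385762639864 / 4824765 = 79954.70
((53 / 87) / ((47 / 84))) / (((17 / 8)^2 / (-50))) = -12.06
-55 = -55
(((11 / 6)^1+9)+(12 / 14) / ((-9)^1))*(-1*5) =-2255 / 42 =-53.69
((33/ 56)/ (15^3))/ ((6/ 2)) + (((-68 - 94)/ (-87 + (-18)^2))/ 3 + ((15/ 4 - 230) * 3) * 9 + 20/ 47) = -4286719306907/ 701757000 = -6108.55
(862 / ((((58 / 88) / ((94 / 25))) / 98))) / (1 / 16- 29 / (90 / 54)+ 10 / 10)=-5590283776 / 189515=-29497.84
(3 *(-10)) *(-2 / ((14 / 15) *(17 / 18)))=8100 / 119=68.07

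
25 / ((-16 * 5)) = -5 / 16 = -0.31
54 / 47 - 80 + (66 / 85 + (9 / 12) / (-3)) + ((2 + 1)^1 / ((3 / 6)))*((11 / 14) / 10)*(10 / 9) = -26108387 / 335580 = -77.80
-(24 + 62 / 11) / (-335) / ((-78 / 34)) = -5542 / 143715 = -0.04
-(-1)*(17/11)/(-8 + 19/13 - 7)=-0.11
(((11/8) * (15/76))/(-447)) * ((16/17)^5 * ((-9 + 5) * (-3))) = -21626880/4019615167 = -0.01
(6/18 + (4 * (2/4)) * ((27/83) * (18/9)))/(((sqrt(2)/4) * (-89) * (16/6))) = -407 * sqrt(2)/29548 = -0.02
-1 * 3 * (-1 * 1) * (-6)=-18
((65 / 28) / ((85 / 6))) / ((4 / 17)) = 0.70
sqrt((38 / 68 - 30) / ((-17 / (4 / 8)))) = sqrt(1001) / 34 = 0.93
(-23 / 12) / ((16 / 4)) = -23 / 48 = -0.48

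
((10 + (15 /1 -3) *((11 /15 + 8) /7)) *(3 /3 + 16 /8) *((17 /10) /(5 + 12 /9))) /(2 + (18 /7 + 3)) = 3519 /1325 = 2.66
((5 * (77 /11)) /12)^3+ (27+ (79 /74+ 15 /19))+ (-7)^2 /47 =3123745675 /57094848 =54.71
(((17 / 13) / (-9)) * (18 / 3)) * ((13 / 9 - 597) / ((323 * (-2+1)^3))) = -10720 / 6669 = -1.61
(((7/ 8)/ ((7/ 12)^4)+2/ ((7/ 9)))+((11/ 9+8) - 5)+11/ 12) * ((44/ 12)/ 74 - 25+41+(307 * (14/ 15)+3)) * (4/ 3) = 63945079243/ 10279710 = 6220.51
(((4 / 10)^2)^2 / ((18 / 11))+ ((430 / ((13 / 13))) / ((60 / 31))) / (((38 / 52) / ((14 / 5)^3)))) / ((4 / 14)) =2496421592 / 106875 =23358.33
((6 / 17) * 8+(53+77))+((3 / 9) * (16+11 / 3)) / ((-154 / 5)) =3124573 / 23562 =132.61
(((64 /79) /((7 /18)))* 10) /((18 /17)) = 10880 /553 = 19.67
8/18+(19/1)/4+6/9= 211/36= 5.86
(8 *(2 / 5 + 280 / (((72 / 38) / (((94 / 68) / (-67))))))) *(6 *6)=-4344736 / 5695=-762.90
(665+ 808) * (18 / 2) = 13257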